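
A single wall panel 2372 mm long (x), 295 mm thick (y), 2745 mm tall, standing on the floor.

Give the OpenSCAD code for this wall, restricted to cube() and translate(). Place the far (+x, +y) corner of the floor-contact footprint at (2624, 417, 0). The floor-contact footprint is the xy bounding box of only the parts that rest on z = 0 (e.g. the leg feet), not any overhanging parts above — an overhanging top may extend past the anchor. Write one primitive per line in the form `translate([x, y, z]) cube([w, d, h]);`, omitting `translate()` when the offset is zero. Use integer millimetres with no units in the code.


translate([252, 122, 0]) cube([2372, 295, 2745]);


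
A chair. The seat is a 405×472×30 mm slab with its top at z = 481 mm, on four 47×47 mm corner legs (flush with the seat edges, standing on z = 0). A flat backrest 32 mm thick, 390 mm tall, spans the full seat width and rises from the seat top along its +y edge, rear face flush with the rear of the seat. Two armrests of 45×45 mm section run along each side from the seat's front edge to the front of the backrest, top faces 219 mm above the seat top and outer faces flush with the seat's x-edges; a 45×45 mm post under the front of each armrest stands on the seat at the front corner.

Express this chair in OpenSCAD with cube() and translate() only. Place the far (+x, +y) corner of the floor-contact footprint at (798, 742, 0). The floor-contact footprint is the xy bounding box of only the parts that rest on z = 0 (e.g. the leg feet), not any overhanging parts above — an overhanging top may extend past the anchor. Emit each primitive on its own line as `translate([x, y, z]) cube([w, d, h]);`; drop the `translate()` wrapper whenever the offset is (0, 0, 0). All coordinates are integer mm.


translate([393, 270, 451]) cube([405, 472, 30]);
translate([393, 270, 0]) cube([47, 47, 451]);
translate([751, 270, 0]) cube([47, 47, 451]);
translate([393, 695, 0]) cube([47, 47, 451]);
translate([751, 695, 0]) cube([47, 47, 451]);
translate([393, 710, 481]) cube([405, 32, 390]);
translate([393, 270, 655]) cube([45, 440, 45]);
translate([753, 270, 655]) cube([45, 440, 45]);
translate([393, 270, 481]) cube([45, 45, 174]);
translate([753, 270, 481]) cube([45, 45, 174]);


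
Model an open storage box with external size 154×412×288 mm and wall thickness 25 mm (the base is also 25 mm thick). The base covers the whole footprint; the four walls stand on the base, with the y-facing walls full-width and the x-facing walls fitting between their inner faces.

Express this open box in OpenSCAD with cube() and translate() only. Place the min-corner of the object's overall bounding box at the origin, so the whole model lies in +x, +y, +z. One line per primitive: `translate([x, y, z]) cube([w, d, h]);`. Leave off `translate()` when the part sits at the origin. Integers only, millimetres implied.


cube([154, 412, 25]);
translate([0, 0, 25]) cube([154, 25, 263]);
translate([0, 387, 25]) cube([154, 25, 263]);
translate([0, 25, 25]) cube([25, 362, 263]);
translate([129, 25, 25]) cube([25, 362, 263]);


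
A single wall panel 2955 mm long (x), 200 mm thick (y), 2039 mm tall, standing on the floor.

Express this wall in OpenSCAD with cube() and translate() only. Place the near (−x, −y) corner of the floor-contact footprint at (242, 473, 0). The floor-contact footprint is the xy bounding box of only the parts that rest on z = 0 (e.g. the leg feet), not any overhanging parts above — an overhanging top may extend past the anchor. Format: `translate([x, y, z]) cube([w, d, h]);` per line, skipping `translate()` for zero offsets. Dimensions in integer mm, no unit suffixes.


translate([242, 473, 0]) cube([2955, 200, 2039]);


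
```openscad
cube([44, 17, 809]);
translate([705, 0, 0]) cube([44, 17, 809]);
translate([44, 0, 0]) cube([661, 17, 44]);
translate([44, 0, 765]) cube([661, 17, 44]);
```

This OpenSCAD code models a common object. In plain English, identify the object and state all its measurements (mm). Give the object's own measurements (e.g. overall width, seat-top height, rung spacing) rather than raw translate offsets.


A rectangular picture frame lying in the x–z plane (depth along y). The opening is 661 mm wide (x) by 721 mm tall (z), surrounded by a border 44 mm wide on all four sides. The frame is 17 mm deep and is made of two full-height vertical stiles with two horizontal rails fitted between them.


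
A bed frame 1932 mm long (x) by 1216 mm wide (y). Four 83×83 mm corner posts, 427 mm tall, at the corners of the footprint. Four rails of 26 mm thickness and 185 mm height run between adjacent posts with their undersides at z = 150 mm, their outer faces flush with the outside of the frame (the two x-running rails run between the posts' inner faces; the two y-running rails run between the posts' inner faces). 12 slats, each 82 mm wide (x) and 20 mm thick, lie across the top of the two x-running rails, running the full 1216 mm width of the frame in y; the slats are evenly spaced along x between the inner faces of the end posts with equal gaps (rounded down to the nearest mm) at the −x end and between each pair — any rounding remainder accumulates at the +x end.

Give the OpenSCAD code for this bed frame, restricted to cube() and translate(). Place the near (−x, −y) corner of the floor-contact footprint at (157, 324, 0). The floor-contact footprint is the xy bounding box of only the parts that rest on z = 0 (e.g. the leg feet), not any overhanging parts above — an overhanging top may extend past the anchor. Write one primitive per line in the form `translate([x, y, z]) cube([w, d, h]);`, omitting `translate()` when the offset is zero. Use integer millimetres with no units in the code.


translate([157, 324, 0]) cube([83, 83, 427]);
translate([157, 1457, 0]) cube([83, 83, 427]);
translate([2006, 324, 0]) cube([83, 83, 427]);
translate([2006, 1457, 0]) cube([83, 83, 427]);
translate([240, 324, 150]) cube([1766, 26, 185]);
translate([240, 1514, 150]) cube([1766, 26, 185]);
translate([157, 407, 150]) cube([26, 1050, 185]);
translate([2063, 407, 150]) cube([26, 1050, 185]);
translate([300, 324, 335]) cube([82, 1216, 20]);
translate([442, 324, 335]) cube([82, 1216, 20]);
translate([584, 324, 335]) cube([82, 1216, 20]);
translate([726, 324, 335]) cube([82, 1216, 20]);
translate([868, 324, 335]) cube([82, 1216, 20]);
translate([1010, 324, 335]) cube([82, 1216, 20]);
translate([1152, 324, 335]) cube([82, 1216, 20]);
translate([1294, 324, 335]) cube([82, 1216, 20]);
translate([1436, 324, 335]) cube([82, 1216, 20]);
translate([1578, 324, 335]) cube([82, 1216, 20]);
translate([1720, 324, 335]) cube([82, 1216, 20]);
translate([1862, 324, 335]) cube([82, 1216, 20]);


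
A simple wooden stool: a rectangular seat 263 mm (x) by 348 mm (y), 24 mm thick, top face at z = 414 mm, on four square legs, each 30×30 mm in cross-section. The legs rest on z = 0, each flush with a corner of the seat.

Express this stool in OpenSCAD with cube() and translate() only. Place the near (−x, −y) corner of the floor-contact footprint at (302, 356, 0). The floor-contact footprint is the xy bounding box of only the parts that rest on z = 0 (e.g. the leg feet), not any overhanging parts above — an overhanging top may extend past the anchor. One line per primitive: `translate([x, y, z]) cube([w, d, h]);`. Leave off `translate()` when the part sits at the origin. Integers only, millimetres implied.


translate([302, 356, 390]) cube([263, 348, 24]);
translate([302, 356, 0]) cube([30, 30, 390]);
translate([535, 356, 0]) cube([30, 30, 390]);
translate([302, 674, 0]) cube([30, 30, 390]);
translate([535, 674, 0]) cube([30, 30, 390]);


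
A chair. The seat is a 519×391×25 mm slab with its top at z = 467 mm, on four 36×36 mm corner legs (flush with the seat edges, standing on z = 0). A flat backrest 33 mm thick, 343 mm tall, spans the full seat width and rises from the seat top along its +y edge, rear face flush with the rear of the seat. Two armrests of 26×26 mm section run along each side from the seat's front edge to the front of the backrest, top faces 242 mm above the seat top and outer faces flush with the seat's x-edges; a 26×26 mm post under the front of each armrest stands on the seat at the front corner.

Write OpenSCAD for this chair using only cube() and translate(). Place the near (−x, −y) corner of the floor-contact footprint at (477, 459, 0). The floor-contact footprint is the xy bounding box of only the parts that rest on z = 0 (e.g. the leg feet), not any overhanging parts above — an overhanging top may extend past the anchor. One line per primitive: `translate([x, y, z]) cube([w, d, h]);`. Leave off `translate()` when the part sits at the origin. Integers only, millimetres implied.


translate([477, 459, 442]) cube([519, 391, 25]);
translate([477, 459, 0]) cube([36, 36, 442]);
translate([960, 459, 0]) cube([36, 36, 442]);
translate([477, 814, 0]) cube([36, 36, 442]);
translate([960, 814, 0]) cube([36, 36, 442]);
translate([477, 817, 467]) cube([519, 33, 343]);
translate([477, 459, 683]) cube([26, 358, 26]);
translate([970, 459, 683]) cube([26, 358, 26]);
translate([477, 459, 467]) cube([26, 26, 216]);
translate([970, 459, 467]) cube([26, 26, 216]);


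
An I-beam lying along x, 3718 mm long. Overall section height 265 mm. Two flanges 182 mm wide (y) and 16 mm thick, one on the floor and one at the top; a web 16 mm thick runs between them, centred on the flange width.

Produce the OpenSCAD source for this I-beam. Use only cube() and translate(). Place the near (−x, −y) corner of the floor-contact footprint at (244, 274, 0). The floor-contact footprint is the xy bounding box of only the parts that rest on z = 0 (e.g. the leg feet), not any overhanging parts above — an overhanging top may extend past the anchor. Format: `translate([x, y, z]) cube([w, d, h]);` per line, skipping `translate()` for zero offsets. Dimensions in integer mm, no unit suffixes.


translate([244, 274, 0]) cube([3718, 182, 16]);
translate([244, 357, 16]) cube([3718, 16, 233]);
translate([244, 274, 249]) cube([3718, 182, 16]);


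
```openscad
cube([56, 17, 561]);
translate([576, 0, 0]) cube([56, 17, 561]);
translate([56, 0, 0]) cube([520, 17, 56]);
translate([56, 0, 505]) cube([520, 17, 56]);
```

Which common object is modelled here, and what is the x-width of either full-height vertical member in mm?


A picture frame. The border width is 56 mm.

Four thin pieces enclosing a rectangular opening — a picture frame. The two full-height stiles are 561 mm tall; the top rail sits at z = 505 and is 56 mm tall, so the border above the opening is 561 − 505 = 56 mm, matching the stile x-width.


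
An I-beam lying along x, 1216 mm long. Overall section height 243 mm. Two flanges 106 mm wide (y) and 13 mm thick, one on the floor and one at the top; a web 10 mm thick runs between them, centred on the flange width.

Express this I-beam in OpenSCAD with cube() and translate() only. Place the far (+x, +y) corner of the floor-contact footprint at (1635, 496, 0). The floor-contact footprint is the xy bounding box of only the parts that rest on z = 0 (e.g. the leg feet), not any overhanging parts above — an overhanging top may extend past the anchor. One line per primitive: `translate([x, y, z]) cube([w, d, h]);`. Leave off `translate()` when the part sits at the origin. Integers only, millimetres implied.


translate([419, 390, 0]) cube([1216, 106, 13]);
translate([419, 438, 13]) cube([1216, 10, 217]);
translate([419, 390, 230]) cube([1216, 106, 13]);


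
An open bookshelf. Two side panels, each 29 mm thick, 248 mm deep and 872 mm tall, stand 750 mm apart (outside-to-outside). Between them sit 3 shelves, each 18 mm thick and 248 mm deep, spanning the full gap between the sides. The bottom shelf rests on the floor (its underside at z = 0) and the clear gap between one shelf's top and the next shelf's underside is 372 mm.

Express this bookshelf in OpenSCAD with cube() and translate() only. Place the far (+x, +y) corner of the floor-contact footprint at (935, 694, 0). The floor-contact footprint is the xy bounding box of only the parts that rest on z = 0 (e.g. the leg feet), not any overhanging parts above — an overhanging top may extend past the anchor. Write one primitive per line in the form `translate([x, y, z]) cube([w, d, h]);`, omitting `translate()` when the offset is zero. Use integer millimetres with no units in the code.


translate([185, 446, 0]) cube([29, 248, 872]);
translate([906, 446, 0]) cube([29, 248, 872]);
translate([214, 446, 0]) cube([692, 248, 18]);
translate([214, 446, 390]) cube([692, 248, 18]);
translate([214, 446, 780]) cube([692, 248, 18]);


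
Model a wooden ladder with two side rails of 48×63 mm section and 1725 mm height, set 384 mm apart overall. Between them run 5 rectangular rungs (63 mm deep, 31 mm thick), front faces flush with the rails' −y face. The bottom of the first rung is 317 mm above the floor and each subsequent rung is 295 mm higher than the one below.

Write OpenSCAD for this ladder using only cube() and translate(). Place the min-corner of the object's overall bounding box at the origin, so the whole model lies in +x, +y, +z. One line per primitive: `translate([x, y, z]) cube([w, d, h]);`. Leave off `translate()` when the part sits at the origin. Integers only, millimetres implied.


cube([48, 63, 1725]);
translate([336, 0, 0]) cube([48, 63, 1725]);
translate([48, 0, 317]) cube([288, 63, 31]);
translate([48, 0, 612]) cube([288, 63, 31]);
translate([48, 0, 907]) cube([288, 63, 31]);
translate([48, 0, 1202]) cube([288, 63, 31]);
translate([48, 0, 1497]) cube([288, 63, 31]);


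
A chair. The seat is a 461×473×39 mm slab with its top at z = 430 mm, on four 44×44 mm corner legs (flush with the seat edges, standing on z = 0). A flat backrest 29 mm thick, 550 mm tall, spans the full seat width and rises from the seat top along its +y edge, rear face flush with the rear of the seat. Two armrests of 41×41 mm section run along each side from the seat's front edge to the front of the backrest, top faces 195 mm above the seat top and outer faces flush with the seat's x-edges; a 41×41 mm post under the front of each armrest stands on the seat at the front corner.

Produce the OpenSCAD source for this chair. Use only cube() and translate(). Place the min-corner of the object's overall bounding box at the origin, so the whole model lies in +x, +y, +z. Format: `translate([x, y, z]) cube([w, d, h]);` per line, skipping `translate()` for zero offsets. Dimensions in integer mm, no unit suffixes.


translate([0, 0, 391]) cube([461, 473, 39]);
cube([44, 44, 391]);
translate([417, 0, 0]) cube([44, 44, 391]);
translate([0, 429, 0]) cube([44, 44, 391]);
translate([417, 429, 0]) cube([44, 44, 391]);
translate([0, 444, 430]) cube([461, 29, 550]);
translate([0, 0, 584]) cube([41, 444, 41]);
translate([420, 0, 584]) cube([41, 444, 41]);
translate([0, 0, 430]) cube([41, 41, 154]);
translate([420, 0, 430]) cube([41, 41, 154]);


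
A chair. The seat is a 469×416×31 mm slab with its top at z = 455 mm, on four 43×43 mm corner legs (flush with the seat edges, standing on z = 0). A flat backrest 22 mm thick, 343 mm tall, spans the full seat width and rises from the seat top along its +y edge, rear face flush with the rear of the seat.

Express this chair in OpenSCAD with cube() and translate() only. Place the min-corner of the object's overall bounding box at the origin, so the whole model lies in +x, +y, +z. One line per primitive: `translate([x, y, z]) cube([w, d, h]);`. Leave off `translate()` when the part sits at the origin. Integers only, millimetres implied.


// leg_h = 455 - 31 = 424
translate([0, 0, 424]) cube([469, 416, 31]);
cube([43, 43, 424]);
translate([426, 0, 0]) cube([43, 43, 424]);
translate([0, 373, 0]) cube([43, 43, 424]);
translate([426, 373, 0]) cube([43, 43, 424]);
translate([0, 394, 455]) cube([469, 22, 343]);


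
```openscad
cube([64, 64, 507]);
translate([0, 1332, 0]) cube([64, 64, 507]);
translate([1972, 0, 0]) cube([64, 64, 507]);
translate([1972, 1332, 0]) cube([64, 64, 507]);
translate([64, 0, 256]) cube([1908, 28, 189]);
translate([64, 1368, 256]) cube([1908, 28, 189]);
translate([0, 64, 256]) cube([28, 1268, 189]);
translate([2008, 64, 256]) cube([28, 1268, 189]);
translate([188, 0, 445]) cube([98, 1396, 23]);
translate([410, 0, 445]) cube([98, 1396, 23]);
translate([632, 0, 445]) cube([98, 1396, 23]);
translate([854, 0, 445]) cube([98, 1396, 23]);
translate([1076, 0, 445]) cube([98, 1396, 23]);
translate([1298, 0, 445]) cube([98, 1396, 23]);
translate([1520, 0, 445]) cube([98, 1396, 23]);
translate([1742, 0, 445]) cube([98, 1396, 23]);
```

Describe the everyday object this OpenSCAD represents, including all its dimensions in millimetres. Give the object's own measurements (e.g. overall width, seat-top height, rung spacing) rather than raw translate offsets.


A bed frame 2036 mm long (x) by 1396 mm wide (y). Four 64×64 mm corner posts, 507 mm tall, at the corners of the footprint. Four rails of 28 mm thickness and 189 mm height run between adjacent posts with their undersides at z = 256 mm, their outer faces flush with the outside of the frame (the two x-running rails run between the posts' inner faces; the two y-running rails run between the posts' inner faces). 8 slats, each 98 mm wide (x) and 23 mm thick, lie across the top of the two x-running rails, running the full 1396 mm width of the frame in y; along x they sit between the end posts with a 124 mm gap after the −x posts and between neighbouring slats, leaving 132 mm before the +x posts.


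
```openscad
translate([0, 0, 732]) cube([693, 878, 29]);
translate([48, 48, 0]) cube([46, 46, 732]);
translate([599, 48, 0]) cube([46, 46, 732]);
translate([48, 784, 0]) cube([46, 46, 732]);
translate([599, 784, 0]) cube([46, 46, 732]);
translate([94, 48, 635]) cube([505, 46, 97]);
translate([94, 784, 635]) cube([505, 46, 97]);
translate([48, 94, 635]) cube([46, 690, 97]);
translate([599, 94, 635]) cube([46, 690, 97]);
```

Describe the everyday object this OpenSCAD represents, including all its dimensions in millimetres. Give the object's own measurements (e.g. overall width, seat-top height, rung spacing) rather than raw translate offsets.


A rectangular dining table. The top is 693×878×29 mm with its upper surface at z = 761 mm. It stands on four 46×46 mm square legs, each inset 48 mm from the nearest pair of top edges, running from the floor to the underside of the top. Four apron rails, 46 mm thick and 97 mm tall, run between adjacent legs with their top edges flush with the underside of the top and their outer faces flush with the legs' outer faces.


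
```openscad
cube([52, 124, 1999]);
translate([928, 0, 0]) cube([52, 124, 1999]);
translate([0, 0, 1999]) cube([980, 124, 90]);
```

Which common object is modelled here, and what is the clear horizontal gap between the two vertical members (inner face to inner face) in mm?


A door frame. The clear opening width is 876 mm.

Two 1999 mm tall posts with a header on top — a door frame. The left jamb is 52 mm wide at x = 0; the right jamb starts at x = 928. The clear opening is 928 − 52 = 876 mm.


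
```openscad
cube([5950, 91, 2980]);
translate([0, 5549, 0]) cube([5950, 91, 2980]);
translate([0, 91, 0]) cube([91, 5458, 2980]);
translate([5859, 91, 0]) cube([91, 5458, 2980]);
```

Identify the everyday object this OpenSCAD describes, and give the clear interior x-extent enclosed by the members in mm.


A house (or room) frame. The interior width is 5768 mm.

Four 2980 mm walls enclosing a rectangle with no floor or roof — a room or house frame. Outside width is 5950 mm and wall thickness is 91 mm, so the interior width is 5950 − 2 × 91 = 5768 mm.


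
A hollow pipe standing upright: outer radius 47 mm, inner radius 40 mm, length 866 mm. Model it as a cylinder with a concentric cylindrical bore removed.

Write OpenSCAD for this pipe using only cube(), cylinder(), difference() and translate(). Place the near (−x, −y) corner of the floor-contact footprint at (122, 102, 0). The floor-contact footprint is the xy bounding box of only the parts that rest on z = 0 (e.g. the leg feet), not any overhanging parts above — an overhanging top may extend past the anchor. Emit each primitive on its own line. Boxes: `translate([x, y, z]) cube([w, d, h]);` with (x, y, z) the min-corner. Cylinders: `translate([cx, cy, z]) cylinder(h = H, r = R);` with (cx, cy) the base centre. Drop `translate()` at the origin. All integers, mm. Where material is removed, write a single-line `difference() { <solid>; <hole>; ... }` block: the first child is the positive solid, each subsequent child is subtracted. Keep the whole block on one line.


difference() { translate([169, 149, 0]) cylinder(h = 866, r = 47); translate([169, 149, 0]) cylinder(h = 866, r = 40); }


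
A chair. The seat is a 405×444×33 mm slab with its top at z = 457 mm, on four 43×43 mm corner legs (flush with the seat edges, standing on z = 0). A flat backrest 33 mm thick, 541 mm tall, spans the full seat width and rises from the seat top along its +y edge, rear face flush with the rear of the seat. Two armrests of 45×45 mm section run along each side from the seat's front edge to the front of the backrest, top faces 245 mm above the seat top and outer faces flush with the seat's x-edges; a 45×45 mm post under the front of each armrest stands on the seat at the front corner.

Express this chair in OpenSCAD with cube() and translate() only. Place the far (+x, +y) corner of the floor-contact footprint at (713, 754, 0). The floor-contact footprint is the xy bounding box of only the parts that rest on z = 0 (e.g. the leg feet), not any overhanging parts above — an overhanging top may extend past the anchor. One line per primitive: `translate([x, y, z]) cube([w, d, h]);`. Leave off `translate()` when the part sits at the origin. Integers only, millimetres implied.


translate([308, 310, 424]) cube([405, 444, 33]);
translate([308, 310, 0]) cube([43, 43, 424]);
translate([670, 310, 0]) cube([43, 43, 424]);
translate([308, 711, 0]) cube([43, 43, 424]);
translate([670, 711, 0]) cube([43, 43, 424]);
translate([308, 721, 457]) cube([405, 33, 541]);
translate([308, 310, 657]) cube([45, 411, 45]);
translate([668, 310, 657]) cube([45, 411, 45]);
translate([308, 310, 457]) cube([45, 45, 200]);
translate([668, 310, 457]) cube([45, 45, 200]);


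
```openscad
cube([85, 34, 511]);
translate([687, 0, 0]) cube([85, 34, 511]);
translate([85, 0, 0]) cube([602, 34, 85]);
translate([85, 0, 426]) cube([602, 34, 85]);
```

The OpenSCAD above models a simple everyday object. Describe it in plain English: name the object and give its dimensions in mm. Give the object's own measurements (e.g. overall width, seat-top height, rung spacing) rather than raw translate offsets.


A rectangular picture frame lying in the x–z plane (depth along y). The opening is 602 mm wide (x) by 341 mm tall (z), surrounded by a border 85 mm wide on all four sides. The frame is 34 mm deep and is made of two full-height vertical stiles with two horizontal rails fitted between them.


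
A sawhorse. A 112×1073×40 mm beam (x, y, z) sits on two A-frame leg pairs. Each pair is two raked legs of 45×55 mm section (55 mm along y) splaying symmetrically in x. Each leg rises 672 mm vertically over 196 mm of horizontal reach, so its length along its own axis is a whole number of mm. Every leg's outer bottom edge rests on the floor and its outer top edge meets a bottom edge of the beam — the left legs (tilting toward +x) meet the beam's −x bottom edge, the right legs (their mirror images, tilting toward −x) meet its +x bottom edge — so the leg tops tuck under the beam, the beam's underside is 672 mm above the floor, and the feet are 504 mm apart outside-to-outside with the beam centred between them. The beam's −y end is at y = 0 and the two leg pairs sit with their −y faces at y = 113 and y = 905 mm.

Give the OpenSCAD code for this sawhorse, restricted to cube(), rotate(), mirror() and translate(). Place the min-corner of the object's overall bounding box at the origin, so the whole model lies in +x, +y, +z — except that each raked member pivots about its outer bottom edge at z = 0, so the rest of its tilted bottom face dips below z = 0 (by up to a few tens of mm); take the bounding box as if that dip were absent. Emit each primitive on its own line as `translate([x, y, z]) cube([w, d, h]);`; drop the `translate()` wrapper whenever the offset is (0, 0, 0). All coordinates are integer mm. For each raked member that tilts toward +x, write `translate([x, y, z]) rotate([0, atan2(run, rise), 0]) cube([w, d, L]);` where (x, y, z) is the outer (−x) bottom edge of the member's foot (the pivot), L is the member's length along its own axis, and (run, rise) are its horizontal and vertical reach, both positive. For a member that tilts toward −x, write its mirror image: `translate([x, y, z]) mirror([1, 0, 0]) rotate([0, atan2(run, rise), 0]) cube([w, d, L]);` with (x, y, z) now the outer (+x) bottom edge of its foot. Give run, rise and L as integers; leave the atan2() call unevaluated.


// leg length = √(196² + 672²) = 700
// right-leg outer foot x = 2·196 + 112 = 504
// beam min-corner = (196, 0, 672)
translate([196, 0, 672]) cube([112, 1073, 40]);
translate([0, 113, 0]) rotate([0, atan2(196, 672), 0]) cube([45, 55, 700]);
translate([504, 113, 0]) mirror([1, 0, 0]) rotate([0, atan2(196, 672), 0]) cube([45, 55, 700]);
translate([0, 905, 0]) rotate([0, atan2(196, 672), 0]) cube([45, 55, 700]);
translate([504, 905, 0]) mirror([1, 0, 0]) rotate([0, atan2(196, 672), 0]) cube([45, 55, 700]);


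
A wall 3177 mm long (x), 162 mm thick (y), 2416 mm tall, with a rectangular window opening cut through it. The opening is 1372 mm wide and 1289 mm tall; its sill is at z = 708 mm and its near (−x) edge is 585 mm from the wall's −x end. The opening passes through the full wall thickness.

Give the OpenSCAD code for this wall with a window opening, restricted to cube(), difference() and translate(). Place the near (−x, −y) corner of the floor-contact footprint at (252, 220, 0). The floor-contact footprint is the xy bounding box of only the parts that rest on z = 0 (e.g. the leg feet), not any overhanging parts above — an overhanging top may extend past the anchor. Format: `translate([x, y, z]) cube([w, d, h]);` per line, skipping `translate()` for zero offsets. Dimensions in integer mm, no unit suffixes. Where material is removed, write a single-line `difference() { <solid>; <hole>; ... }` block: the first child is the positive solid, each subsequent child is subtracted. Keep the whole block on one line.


difference() { translate([252, 220, 0]) cube([3177, 162, 2416]); translate([837, 220, 708]) cube([1372, 162, 1289]); }


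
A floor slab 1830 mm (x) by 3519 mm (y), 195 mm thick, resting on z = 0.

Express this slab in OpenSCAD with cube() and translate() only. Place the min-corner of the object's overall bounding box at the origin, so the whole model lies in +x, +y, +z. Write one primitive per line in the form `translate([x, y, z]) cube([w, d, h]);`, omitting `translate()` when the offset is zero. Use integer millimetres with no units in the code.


cube([1830, 3519, 195]);


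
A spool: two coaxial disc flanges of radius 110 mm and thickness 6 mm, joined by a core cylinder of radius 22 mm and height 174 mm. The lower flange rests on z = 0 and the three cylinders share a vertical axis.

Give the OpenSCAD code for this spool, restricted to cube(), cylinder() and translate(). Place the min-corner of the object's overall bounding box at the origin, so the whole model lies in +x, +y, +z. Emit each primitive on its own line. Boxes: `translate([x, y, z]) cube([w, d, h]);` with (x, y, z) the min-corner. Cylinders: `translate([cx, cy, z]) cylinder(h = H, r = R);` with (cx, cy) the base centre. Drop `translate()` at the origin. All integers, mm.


translate([110, 110, 0]) cylinder(h = 6, r = 110);
translate([110, 110, 6]) cylinder(h = 174, r = 22);
translate([110, 110, 180]) cylinder(h = 6, r = 110);


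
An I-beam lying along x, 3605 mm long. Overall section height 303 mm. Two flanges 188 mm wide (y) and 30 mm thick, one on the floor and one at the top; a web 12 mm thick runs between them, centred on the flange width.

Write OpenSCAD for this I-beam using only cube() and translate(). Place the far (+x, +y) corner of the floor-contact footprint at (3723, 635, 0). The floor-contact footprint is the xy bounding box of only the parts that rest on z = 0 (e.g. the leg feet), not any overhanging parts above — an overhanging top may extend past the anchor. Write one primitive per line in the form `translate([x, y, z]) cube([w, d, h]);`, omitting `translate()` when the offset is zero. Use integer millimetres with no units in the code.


translate([118, 447, 0]) cube([3605, 188, 30]);
translate([118, 535, 30]) cube([3605, 12, 243]);
translate([118, 447, 273]) cube([3605, 188, 30]);


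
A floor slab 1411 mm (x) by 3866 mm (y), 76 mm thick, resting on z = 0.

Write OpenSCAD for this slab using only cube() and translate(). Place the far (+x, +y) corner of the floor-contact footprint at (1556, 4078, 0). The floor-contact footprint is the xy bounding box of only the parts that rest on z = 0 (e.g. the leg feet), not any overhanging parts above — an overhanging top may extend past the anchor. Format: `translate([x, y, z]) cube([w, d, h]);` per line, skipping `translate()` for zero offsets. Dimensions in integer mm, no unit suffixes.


translate([145, 212, 0]) cube([1411, 3866, 76]);


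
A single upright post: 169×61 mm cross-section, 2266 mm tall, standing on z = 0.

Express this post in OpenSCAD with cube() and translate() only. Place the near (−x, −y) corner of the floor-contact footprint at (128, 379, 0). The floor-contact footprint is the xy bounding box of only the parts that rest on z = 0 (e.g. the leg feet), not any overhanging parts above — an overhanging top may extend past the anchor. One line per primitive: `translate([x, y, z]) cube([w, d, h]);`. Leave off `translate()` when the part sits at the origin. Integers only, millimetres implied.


translate([128, 379, 0]) cube([169, 61, 2266]);


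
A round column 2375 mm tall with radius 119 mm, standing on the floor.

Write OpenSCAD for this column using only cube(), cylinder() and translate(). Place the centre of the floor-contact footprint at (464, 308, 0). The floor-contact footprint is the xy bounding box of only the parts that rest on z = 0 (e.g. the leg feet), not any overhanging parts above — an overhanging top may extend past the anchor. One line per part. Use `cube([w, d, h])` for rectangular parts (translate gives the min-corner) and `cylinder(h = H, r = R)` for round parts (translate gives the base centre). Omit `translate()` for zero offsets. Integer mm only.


translate([464, 308, 0]) cylinder(h = 2375, r = 119);


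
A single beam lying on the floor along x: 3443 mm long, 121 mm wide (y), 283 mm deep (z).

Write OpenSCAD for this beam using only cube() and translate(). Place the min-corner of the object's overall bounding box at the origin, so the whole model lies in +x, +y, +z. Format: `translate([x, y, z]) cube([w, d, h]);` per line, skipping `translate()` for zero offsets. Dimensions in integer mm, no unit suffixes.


cube([3443, 121, 283]);


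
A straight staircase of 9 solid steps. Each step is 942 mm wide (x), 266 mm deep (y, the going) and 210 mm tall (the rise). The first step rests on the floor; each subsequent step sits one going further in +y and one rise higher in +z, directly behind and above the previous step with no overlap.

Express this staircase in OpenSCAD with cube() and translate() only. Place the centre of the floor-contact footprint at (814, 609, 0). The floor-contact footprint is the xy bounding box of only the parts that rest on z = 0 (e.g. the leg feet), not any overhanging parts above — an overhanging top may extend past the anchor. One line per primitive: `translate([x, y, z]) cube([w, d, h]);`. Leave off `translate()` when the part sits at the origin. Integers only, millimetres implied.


translate([343, 476, 0]) cube([942, 266, 210]);
translate([343, 742, 210]) cube([942, 266, 210]);
translate([343, 1008, 420]) cube([942, 266, 210]);
translate([343, 1274, 630]) cube([942, 266, 210]);
translate([343, 1540, 840]) cube([942, 266, 210]);
translate([343, 1806, 1050]) cube([942, 266, 210]);
translate([343, 2072, 1260]) cube([942, 266, 210]);
translate([343, 2338, 1470]) cube([942, 266, 210]);
translate([343, 2604, 1680]) cube([942, 266, 210]);


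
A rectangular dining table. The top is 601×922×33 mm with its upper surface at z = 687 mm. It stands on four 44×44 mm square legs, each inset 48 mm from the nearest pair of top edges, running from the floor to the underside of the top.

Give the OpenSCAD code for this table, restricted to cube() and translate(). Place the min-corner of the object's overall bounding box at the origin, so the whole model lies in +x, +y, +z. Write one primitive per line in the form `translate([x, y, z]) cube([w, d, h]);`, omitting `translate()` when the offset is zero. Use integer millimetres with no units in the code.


translate([0, 0, 654]) cube([601, 922, 33]);
translate([48, 48, 0]) cube([44, 44, 654]);
translate([509, 48, 0]) cube([44, 44, 654]);
translate([48, 830, 0]) cube([44, 44, 654]);
translate([509, 830, 0]) cube([44, 44, 654]);


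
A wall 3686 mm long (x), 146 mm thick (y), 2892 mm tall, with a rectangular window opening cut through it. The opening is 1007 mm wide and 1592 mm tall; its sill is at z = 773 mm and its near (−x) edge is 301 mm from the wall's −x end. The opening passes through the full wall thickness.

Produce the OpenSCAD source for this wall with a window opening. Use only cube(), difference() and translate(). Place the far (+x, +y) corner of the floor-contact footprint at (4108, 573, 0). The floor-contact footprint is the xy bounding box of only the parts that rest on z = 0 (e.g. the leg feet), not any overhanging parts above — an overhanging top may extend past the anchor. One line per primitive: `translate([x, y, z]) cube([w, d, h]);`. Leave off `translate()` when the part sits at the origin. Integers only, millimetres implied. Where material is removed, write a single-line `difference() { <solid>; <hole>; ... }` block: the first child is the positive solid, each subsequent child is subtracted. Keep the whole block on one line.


difference() { translate([422, 427, 0]) cube([3686, 146, 2892]); translate([723, 427, 773]) cube([1007, 146, 1592]); }


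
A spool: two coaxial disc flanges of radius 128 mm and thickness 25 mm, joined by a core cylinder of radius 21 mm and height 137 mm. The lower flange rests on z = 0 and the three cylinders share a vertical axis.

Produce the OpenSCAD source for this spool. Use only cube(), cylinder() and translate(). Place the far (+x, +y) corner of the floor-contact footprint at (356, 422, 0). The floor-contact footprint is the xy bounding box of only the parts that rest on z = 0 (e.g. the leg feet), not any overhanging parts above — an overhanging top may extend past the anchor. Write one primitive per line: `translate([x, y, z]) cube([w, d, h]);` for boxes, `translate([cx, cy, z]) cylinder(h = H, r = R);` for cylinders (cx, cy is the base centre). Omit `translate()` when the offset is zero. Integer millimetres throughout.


translate([228, 294, 0]) cylinder(h = 25, r = 128);
translate([228, 294, 25]) cylinder(h = 137, r = 21);
translate([228, 294, 162]) cylinder(h = 25, r = 128);


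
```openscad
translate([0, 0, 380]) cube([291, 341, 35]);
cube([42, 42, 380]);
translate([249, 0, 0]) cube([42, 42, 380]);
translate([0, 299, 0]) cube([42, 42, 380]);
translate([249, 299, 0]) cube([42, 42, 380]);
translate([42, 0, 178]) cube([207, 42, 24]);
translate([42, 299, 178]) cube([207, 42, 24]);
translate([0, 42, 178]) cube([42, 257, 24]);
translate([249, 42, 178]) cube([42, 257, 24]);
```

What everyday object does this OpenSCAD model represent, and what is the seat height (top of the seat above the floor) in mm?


A stool. The seat height is 415 mm.

A 291×341×35 slab at z = 380 on four corner posts — a stool. The seat top is 380 + 35 = 415 mm.


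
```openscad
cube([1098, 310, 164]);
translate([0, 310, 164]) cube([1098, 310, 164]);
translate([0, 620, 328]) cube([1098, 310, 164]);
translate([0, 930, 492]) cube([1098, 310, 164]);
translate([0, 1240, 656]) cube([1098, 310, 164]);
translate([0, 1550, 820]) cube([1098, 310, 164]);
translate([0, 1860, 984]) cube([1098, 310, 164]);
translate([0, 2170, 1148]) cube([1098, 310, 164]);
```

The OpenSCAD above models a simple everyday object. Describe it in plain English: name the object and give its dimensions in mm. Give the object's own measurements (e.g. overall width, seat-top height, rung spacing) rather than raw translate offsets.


A straight staircase of 8 solid steps. Each step is 1098 mm wide (x), 310 mm deep (y, the going) and 164 mm tall (the rise). The first step rests on the floor; each subsequent step sits one going further in +y and one rise higher in +z, directly behind and above the previous step with no overlap.


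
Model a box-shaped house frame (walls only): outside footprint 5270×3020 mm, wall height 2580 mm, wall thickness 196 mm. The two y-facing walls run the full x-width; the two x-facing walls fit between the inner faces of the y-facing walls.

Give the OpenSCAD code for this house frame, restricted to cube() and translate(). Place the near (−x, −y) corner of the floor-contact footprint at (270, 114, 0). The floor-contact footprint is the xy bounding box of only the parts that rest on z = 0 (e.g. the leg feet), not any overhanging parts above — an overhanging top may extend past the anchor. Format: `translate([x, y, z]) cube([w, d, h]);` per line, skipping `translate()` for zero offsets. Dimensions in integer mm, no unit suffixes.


translate([270, 114, 0]) cube([5270, 196, 2580]);
translate([270, 2938, 0]) cube([5270, 196, 2580]);
translate([270, 310, 0]) cube([196, 2628, 2580]);
translate([5344, 310, 0]) cube([196, 2628, 2580]);


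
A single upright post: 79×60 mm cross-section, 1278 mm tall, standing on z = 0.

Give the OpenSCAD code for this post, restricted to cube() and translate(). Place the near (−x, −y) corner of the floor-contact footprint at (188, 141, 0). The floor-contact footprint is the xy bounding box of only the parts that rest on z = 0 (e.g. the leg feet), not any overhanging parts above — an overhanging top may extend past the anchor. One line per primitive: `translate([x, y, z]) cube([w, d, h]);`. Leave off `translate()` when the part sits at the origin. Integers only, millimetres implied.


translate([188, 141, 0]) cube([79, 60, 1278]);


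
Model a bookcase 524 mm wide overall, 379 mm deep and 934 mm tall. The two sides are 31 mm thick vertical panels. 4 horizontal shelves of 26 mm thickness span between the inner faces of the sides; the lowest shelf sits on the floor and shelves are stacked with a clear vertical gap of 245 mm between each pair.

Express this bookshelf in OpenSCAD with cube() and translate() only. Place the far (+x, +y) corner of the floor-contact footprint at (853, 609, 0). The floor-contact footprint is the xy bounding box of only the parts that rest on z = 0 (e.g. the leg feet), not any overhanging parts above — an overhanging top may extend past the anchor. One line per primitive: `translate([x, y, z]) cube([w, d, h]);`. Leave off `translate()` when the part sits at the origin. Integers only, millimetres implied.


translate([329, 230, 0]) cube([31, 379, 934]);
translate([822, 230, 0]) cube([31, 379, 934]);
translate([360, 230, 0]) cube([462, 379, 26]);
translate([360, 230, 271]) cube([462, 379, 26]);
translate([360, 230, 542]) cube([462, 379, 26]);
translate([360, 230, 813]) cube([462, 379, 26]);


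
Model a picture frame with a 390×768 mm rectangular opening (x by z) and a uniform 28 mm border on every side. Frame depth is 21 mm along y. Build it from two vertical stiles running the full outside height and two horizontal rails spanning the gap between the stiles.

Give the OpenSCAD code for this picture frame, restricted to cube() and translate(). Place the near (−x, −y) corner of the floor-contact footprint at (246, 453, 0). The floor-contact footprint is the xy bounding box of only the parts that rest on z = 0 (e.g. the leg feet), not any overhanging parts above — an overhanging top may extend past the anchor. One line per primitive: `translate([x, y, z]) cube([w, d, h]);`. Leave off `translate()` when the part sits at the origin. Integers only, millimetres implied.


translate([246, 453, 0]) cube([28, 21, 824]);
translate([664, 453, 0]) cube([28, 21, 824]);
translate([274, 453, 0]) cube([390, 21, 28]);
translate([274, 453, 796]) cube([390, 21, 28]);
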